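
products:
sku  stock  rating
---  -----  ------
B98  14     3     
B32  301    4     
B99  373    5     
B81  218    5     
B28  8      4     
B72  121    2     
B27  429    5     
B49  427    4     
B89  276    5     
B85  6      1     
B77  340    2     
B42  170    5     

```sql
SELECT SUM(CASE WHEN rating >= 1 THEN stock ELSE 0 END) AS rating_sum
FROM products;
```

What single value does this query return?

2683

sku=B98: ✓ → 14
sku=B32: ✓ → 301
sku=B99: ✓ → 373
sku=B81: ✓ → 218
sku=B28: ✓ → 8
sku=B72: ✓ → 121
sku=B27: ✓ → 429
sku=B49: ✓ → 427
sku=B89: ✓ → 276
sku=B85: ✓ → 6
sku=B77: ✓ → 340
sku=B42: ✓ → 170
rating_sum = 14 + 301 + 373 + 218 + 8 + 121 + 429 + 427 + 276 + 6 + 340 + 170 = 2683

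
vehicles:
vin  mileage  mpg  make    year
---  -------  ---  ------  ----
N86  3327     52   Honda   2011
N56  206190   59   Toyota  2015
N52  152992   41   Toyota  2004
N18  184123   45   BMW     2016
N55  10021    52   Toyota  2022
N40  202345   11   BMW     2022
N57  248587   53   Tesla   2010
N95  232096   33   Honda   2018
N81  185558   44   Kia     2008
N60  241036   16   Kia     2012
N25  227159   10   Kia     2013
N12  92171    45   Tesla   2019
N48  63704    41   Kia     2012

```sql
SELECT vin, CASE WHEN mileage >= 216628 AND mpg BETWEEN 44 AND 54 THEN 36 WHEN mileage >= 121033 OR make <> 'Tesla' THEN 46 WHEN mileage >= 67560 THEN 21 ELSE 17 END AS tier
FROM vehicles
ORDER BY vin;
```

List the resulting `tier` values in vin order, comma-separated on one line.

21, 46, 46, 46, 46, 46, 46, 46, 36, 46, 46, 46, 46

vin=N12: mileage >= 67560 → 21
vin=N18: mileage >= 121033 OR make <> 'Tesla' → 46
vin=N25: mileage >= 121033 OR make <> 'Tesla' → 46
vin=N40: mileage >= 121033 OR make <> 'Tesla' → 46
vin=N48: mileage >= 121033 OR make <> 'Tesla' → 46
vin=N52: mileage >= 121033 OR make <> 'Tesla' → 46
vin=N55: mileage >= 121033 OR make <> 'Tesla' → 46
vin=N56: mileage >= 121033 OR make <> 'Tesla' → 46
vin=N57: mileage >= 216628 AND mpg BETWEEN 44 AND 54 → 36
vin=N60: mileage >= 121033 OR make <> 'Tesla' → 46
vin=N81: mileage >= 121033 OR make <> 'Tesla' → 46
vin=N86: mileage >= 121033 OR make <> 'Tesla' → 46
vin=N95: mileage >= 121033 OR make <> 'Tesla' → 46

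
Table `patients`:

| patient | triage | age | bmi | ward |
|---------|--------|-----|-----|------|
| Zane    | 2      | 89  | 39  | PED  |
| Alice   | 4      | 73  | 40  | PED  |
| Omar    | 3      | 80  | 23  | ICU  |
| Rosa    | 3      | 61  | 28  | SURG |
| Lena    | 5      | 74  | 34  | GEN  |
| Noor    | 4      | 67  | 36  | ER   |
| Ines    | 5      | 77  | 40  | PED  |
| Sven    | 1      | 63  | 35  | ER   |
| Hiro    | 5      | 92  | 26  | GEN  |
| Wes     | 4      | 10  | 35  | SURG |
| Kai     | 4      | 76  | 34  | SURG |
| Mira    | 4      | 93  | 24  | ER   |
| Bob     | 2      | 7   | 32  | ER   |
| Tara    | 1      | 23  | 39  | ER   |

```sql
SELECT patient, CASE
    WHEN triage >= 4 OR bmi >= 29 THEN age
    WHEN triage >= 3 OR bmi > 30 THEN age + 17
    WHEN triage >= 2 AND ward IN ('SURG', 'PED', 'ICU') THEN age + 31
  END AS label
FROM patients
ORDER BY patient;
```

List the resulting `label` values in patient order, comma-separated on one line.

patient=Alice: triage >= 4 OR bmi >= 29 → 73
patient=Bob: triage >= 4 OR bmi >= 29 → 7
patient=Hiro: triage >= 4 OR bmi >= 29 → 92
patient=Ines: triage >= 4 OR bmi >= 29 → 77
patient=Kai: triage >= 4 OR bmi >= 29 → 76
patient=Lena: triage >= 4 OR bmi >= 29 → 74
patient=Mira: triage >= 4 OR bmi >= 29 → 93
patient=Noor: triage >= 4 OR bmi >= 29 → 67
patient=Omar: triage >= 3 OR bmi > 30 → 97
patient=Rosa: triage >= 3 OR bmi > 30 → 78
patient=Sven: triage >= 4 OR bmi >= 29 → 63
patient=Tara: triage >= 4 OR bmi >= 29 → 23
patient=Wes: triage >= 4 OR bmi >= 29 → 10
patient=Zane: triage >= 4 OR bmi >= 29 → 89

73, 7, 92, 77, 76, 74, 93, 67, 97, 78, 63, 23, 10, 89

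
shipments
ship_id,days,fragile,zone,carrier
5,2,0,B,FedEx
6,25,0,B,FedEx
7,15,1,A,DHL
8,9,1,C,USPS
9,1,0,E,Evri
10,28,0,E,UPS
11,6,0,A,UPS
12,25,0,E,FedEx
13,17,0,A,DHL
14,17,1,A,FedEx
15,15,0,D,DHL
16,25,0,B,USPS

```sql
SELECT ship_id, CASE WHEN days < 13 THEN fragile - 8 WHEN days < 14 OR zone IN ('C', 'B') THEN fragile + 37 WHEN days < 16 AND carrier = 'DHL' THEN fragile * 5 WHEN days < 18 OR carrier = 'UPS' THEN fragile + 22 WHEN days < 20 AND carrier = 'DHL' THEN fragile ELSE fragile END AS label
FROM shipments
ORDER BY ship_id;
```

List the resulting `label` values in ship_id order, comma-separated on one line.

-8, 37, 5, -7, -8, 22, -8, 0, 22, 23, 0, 37

ship_id=5: days < 13 → -8
ship_id=6: days < 14 OR zone IN ('C', 'B') → 37
ship_id=7: days < 16 AND carrier = 'DHL' → 5
ship_id=8: days < 13 → -7
ship_id=9: days < 13 → -8
ship_id=10: days < 18 OR carrier = 'UPS' → 22
ship_id=11: days < 13 → -8
ship_id=12: ELSE → 0
ship_id=13: days < 18 OR carrier = 'UPS' → 22
ship_id=14: days < 18 OR carrier = 'UPS' → 23
ship_id=15: days < 16 AND carrier = 'DHL' → 0
ship_id=16: days < 14 OR zone IN ('C', 'B') → 37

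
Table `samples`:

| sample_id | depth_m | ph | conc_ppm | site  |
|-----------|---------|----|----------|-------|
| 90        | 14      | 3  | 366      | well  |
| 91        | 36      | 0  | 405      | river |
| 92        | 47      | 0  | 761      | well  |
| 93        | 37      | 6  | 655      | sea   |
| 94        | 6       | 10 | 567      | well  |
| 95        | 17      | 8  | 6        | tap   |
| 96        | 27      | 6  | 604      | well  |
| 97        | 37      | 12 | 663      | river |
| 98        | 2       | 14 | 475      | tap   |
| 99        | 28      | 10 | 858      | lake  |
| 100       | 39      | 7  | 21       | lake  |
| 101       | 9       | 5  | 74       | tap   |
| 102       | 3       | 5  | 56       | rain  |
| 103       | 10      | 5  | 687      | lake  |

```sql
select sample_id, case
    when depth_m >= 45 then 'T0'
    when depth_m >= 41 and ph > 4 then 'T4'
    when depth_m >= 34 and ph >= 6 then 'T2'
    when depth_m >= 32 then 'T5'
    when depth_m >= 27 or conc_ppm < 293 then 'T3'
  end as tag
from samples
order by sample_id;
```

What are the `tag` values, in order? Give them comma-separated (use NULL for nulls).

NULL, T5, T0, T2, NULL, T3, T3, T2, NULL, T3, T2, T3, T3, NULL

sample_id=90: (no match → NULL) → NULL
sample_id=91: depth_m >= 32 → T5
sample_id=92: depth_m >= 45 → T0
sample_id=93: depth_m >= 34 and ph >= 6 → T2
sample_id=94: (no match → NULL) → NULL
sample_id=95: depth_m >= 27 or conc_ppm < 293 → T3
sample_id=96: depth_m >= 27 or conc_ppm < 293 → T3
sample_id=97: depth_m >= 34 and ph >= 6 → T2
sample_id=98: (no match → NULL) → NULL
sample_id=99: depth_m >= 27 or conc_ppm < 293 → T3
sample_id=100: depth_m >= 34 and ph >= 6 → T2
sample_id=101: depth_m >= 27 or conc_ppm < 293 → T3
sample_id=102: depth_m >= 27 or conc_ppm < 293 → T3
sample_id=103: (no match → NULL) → NULL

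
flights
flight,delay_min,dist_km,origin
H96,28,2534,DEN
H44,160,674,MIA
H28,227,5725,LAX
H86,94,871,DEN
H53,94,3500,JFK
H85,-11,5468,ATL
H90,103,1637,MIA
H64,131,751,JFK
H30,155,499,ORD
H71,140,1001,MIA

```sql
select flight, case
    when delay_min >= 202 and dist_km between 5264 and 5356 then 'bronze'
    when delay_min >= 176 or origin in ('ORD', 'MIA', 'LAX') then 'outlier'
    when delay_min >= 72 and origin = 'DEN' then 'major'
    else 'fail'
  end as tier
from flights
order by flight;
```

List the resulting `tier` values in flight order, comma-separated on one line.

flight=H28: delay_min >= 176 or origin in ('ORD', 'MIA', 'LAX') → outlier
flight=H30: delay_min >= 176 or origin in ('ORD', 'MIA', 'LAX') → outlier
flight=H44: delay_min >= 176 or origin in ('ORD', 'MIA', 'LAX') → outlier
flight=H53: ELSE → fail
flight=H64: ELSE → fail
flight=H71: delay_min >= 176 or origin in ('ORD', 'MIA', 'LAX') → outlier
flight=H85: ELSE → fail
flight=H86: delay_min >= 72 and origin = 'DEN' → major
flight=H90: delay_min >= 176 or origin in ('ORD', 'MIA', 'LAX') → outlier
flight=H96: ELSE → fail

outlier, outlier, outlier, fail, fail, outlier, fail, major, outlier, fail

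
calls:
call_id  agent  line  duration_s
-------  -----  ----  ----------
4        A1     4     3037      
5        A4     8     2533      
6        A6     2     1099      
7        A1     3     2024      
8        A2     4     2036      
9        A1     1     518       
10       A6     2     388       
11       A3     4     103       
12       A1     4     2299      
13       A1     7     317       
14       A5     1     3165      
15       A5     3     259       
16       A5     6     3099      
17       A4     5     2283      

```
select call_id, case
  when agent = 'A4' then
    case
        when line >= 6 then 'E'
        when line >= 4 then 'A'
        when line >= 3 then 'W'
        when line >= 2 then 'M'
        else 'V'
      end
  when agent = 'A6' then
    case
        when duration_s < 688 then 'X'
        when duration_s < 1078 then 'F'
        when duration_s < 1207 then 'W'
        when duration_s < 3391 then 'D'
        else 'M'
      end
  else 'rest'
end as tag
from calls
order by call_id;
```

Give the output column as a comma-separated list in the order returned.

call_id=4: agent='A1' → outer ELSE → rest
call_id=5: agent='A4' → inner[line >= 6] → E
call_id=6: agent='A6' → inner[duration_s < 1207] → W
call_id=7: agent='A1' → outer ELSE → rest
call_id=8: agent='A2' → outer ELSE → rest
call_id=9: agent='A1' → outer ELSE → rest
call_id=10: agent='A6' → inner[duration_s < 688] → X
call_id=11: agent='A3' → outer ELSE → rest
call_id=12: agent='A1' → outer ELSE → rest
call_id=13: agent='A1' → outer ELSE → rest
call_id=14: agent='A5' → outer ELSE → rest
call_id=15: agent='A5' → outer ELSE → rest
call_id=16: agent='A5' → outer ELSE → rest
call_id=17: agent='A4' → inner[line >= 4] → A

rest, E, W, rest, rest, rest, X, rest, rest, rest, rest, rest, rest, A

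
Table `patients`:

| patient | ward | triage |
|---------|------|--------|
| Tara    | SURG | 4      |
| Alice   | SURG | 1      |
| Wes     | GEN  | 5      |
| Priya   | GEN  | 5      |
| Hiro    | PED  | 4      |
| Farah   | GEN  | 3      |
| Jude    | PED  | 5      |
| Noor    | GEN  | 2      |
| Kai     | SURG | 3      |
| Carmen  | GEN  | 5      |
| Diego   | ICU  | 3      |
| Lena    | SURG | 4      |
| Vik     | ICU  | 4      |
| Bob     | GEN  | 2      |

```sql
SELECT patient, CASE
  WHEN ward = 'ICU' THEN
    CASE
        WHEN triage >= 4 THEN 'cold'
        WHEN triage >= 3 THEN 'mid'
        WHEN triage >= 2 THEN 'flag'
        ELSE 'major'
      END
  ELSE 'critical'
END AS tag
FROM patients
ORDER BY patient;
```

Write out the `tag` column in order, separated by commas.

critical, critical, critical, mid, critical, critical, critical, critical, critical, critical, critical, critical, cold, critical

patient=Alice: ward='SURG' → outer ELSE → critical
patient=Bob: ward='GEN' → outer ELSE → critical
patient=Carmen: ward='GEN' → outer ELSE → critical
patient=Diego: ward='ICU' → inner[triage >= 3] → mid
patient=Farah: ward='GEN' → outer ELSE → critical
patient=Hiro: ward='PED' → outer ELSE → critical
patient=Jude: ward='PED' → outer ELSE → critical
patient=Kai: ward='SURG' → outer ELSE → critical
patient=Lena: ward='SURG' → outer ELSE → critical
patient=Noor: ward='GEN' → outer ELSE → critical
patient=Priya: ward='GEN' → outer ELSE → critical
patient=Tara: ward='SURG' → outer ELSE → critical
patient=Vik: ward='ICU' → inner[triage >= 4] → cold
patient=Wes: ward='GEN' → outer ELSE → critical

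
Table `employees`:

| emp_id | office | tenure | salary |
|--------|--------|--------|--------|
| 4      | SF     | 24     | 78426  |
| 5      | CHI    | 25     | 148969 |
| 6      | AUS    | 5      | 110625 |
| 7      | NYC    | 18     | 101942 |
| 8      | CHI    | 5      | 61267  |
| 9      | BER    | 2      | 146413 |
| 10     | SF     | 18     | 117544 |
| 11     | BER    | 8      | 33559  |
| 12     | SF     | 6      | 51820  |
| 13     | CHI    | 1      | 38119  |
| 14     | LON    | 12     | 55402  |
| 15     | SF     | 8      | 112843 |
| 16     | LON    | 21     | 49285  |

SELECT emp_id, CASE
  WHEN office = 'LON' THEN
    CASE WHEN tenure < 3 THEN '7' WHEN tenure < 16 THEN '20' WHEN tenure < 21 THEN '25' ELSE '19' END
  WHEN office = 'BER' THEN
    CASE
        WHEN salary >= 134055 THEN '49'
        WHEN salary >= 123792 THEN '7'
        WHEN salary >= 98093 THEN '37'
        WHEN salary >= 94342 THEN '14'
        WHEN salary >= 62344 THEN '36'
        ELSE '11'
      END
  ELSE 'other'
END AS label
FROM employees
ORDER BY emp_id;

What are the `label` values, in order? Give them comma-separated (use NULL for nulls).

other, other, other, other, other, 49, other, 11, other, other, 20, other, 19

emp_id=4: office='SF' → outer ELSE → other
emp_id=5: office='CHI' → outer ELSE → other
emp_id=6: office='AUS' → outer ELSE → other
emp_id=7: office='NYC' → outer ELSE → other
emp_id=8: office='CHI' → outer ELSE → other
emp_id=9: office='BER' → inner[salary >= 134055] → 49
emp_id=10: office='SF' → outer ELSE → other
emp_id=11: office='BER' → inner[ELSE] → 11
emp_id=12: office='SF' → outer ELSE → other
emp_id=13: office='CHI' → outer ELSE → other
emp_id=14: office='LON' → inner[tenure < 16] → 20
emp_id=15: office='SF' → outer ELSE → other
emp_id=16: office='LON' → inner[ELSE] → 19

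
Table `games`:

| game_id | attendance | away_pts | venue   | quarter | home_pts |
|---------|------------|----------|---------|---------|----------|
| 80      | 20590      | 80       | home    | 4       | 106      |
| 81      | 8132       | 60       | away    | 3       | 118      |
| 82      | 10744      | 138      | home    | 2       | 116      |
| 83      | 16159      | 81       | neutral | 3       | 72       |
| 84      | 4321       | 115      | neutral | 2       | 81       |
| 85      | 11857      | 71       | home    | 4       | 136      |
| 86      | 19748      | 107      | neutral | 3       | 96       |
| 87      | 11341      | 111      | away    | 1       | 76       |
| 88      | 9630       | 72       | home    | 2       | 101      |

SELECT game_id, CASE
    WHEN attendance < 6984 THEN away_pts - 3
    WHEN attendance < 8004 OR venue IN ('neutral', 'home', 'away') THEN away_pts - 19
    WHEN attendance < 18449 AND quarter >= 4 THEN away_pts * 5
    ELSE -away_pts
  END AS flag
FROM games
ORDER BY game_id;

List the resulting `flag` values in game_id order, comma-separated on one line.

game_id=80: attendance < 8004 OR venue IN ('neutral', 'home', 'away') → 61
game_id=81: attendance < 8004 OR venue IN ('neutral', 'home', 'away') → 41
game_id=82: attendance < 8004 OR venue IN ('neutral', 'home', 'away') → 119
game_id=83: attendance < 8004 OR venue IN ('neutral', 'home', 'away') → 62
game_id=84: attendance < 6984 → 112
game_id=85: attendance < 8004 OR venue IN ('neutral', 'home', 'away') → 52
game_id=86: attendance < 8004 OR venue IN ('neutral', 'home', 'away') → 88
game_id=87: attendance < 8004 OR venue IN ('neutral', 'home', 'away') → 92
game_id=88: attendance < 8004 OR venue IN ('neutral', 'home', 'away') → 53

61, 41, 119, 62, 112, 52, 88, 92, 53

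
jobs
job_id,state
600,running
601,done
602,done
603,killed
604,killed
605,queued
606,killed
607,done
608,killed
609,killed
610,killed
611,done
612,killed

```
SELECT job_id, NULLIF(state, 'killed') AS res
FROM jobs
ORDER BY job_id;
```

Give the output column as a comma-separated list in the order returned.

job_id=600: state=running vs killed: differ → running
job_id=601: state=done vs killed: differ → done
job_id=602: state=done vs killed: differ → done
job_id=603: state=killed vs killed: equal → NULL
job_id=604: state=killed vs killed: equal → NULL
job_id=605: state=queued vs killed: differ → queued
job_id=606: state=killed vs killed: equal → NULL
job_id=607: state=done vs killed: differ → done
job_id=608: state=killed vs killed: equal → NULL
job_id=609: state=killed vs killed: equal → NULL
job_id=610: state=killed vs killed: equal → NULL
job_id=611: state=done vs killed: differ → done
job_id=612: state=killed vs killed: equal → NULL

running, done, done, NULL, NULL, queued, NULL, done, NULL, NULL, NULL, done, NULL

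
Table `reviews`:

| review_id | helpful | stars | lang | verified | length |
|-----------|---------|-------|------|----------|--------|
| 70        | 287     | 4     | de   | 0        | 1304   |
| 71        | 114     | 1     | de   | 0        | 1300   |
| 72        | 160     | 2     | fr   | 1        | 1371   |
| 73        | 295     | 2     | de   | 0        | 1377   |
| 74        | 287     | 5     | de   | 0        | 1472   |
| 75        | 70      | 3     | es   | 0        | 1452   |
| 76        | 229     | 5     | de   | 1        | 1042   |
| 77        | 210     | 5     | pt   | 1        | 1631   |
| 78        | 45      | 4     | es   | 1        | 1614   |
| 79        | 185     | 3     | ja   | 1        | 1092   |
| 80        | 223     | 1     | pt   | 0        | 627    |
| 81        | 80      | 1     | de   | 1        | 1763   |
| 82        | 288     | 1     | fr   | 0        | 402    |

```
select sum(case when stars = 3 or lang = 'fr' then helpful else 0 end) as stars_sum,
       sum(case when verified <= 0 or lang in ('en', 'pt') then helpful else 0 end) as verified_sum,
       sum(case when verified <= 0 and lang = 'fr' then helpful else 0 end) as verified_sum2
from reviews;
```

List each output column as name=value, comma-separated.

[stars_sum: stars = 3 or lang = 'fr']
review_id=70: ✗
review_id=71: ✗
review_id=72: ✓ → 160
review_id=73: ✗
review_id=74: ✗
review_id=75: ✓ → 70
review_id=76: ✗
review_id=77: ✗
review_id=78: ✗
review_id=79: ✓ → 185
review_id=80: ✗
review_id=81: ✗
review_id=82: ✓ → 288
stars_sum = 160 + 70 + 185 + 288 = 703
—
[verified_sum: verified <= 0 or lang in ('en', 'pt')]
review_id=70: ✓ → 287
review_id=71: ✓ → 114
review_id=72: ✗
review_id=73: ✓ → 295
review_id=74: ✓ → 287
review_id=75: ✓ → 70
review_id=76: ✗
review_id=77: ✓ → 210
review_id=78: ✗
review_id=79: ✗
review_id=80: ✓ → 223
review_id=81: ✗
review_id=82: ✓ → 288
verified_sum = 287 + 114 + 295 + 287 + 70 + 210 + 223 + 288 = 1774
—
[verified_sum2: verified <= 0 and lang = 'fr']
review_id=70: ✗
review_id=71: ✗
review_id=72: ✗
review_id=73: ✗
review_id=74: ✗
review_id=75: ✗
review_id=76: ✗
review_id=77: ✗
review_id=78: ✗
review_id=79: ✗
review_id=80: ✗
review_id=81: ✗
review_id=82: ✓ → 288
verified_sum2 = 288

stars_sum=703, verified_sum=1774, verified_sum2=288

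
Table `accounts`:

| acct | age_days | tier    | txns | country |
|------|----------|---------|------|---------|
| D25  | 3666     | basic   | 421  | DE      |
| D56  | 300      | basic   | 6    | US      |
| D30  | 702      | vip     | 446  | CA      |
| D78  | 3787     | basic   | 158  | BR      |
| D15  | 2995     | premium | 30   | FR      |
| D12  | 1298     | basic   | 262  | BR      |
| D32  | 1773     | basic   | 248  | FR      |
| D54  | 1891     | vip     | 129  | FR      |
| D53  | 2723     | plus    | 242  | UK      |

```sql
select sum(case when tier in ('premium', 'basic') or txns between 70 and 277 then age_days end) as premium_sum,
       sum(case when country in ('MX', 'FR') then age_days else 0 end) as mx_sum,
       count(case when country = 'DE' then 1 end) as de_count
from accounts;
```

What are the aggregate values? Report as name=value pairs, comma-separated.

premium_sum=18433, mx_sum=6659, de_count=1

[premium_sum: tier in ('premium', 'basic') or txns between 70 and 277]
acct=D25: ✓ → 3666
acct=D56: ✓ → 300
acct=D30: ✗
acct=D78: ✓ → 3787
acct=D15: ✓ → 2995
acct=D12: ✓ → 1298
acct=D32: ✓ → 1773
acct=D54: ✓ → 1891
acct=D53: ✓ → 2723
premium_sum = 3666 + 300 + 3787 + 2995 + 1298 + 1773 + 1891 + 2723 = 18433
—
[mx_sum: country in ('MX', 'FR')]
acct=D25: ✗
acct=D56: ✗
acct=D30: ✗
acct=D78: ✗
acct=D15: ✓ → 2995
acct=D12: ✗
acct=D32: ✓ → 1773
acct=D54: ✓ → 1891
acct=D53: ✗
mx_sum = 2995 + 1773 + 1891 = 6659
—
[de_count: country = 'DE']
acct=D25: ✓ → 1
acct=D56: ✗
acct=D30: ✗
acct=D78: ✗
acct=D15: ✗
acct=D12: ✗
acct=D32: ✗
acct=D54: ✗
acct=D53: ✗
de_count = COUNT(1) = 1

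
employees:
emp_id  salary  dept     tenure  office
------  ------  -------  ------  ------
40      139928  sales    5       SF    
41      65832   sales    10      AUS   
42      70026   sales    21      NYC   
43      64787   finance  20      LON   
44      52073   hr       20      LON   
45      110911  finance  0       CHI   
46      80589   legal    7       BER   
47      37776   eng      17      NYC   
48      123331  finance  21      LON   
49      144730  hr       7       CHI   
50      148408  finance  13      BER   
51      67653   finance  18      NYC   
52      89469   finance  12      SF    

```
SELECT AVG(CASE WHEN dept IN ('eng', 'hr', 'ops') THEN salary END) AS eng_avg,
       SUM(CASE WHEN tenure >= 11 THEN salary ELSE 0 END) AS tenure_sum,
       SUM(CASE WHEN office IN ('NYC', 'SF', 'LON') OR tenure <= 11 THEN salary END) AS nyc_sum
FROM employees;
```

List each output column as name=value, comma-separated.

[eng_avg: dept IN ('eng', 'hr', 'ops')]
emp_id=40: ✗
emp_id=41: ✗
emp_id=42: ✗
emp_id=43: ✗
emp_id=44: ✓ → 52073
emp_id=45: ✗
emp_id=46: ✗
emp_id=47: ✓ → 37776
emp_id=48: ✗
emp_id=49: ✓ → 144730
emp_id=50: ✗
emp_id=51: ✗
emp_id=52: ✗
eng_avg = (52073 + 37776 + 144730) / 3 = 78193
—
[tenure_sum: tenure >= 11]
emp_id=40: ✗
emp_id=41: ✗
emp_id=42: ✓ → 70026
emp_id=43: ✓ → 64787
emp_id=44: ✓ → 52073
emp_id=45: ✗
emp_id=46: ✗
emp_id=47: ✓ → 37776
emp_id=48: ✓ → 123331
emp_id=49: ✗
emp_id=50: ✓ → 148408
emp_id=51: ✓ → 67653
emp_id=52: ✓ → 89469
tenure_sum = 70026 + 64787 + 52073 + 37776 + 123331 + 148408 + 67653 + 89469 = 653523
—
[nyc_sum: office IN ('NYC', 'SF', 'LON') OR tenure <= 11]
emp_id=40: ✓ → 139928
emp_id=41: ✓ → 65832
emp_id=42: ✓ → 70026
emp_id=43: ✓ → 64787
emp_id=44: ✓ → 52073
emp_id=45: ✓ → 110911
emp_id=46: ✓ → 80589
emp_id=47: ✓ → 37776
emp_id=48: ✓ → 123331
emp_id=49: ✓ → 144730
emp_id=50: ✗
emp_id=51: ✓ → 67653
emp_id=52: ✓ → 89469
nyc_sum = 139928 + 65832 + 70026 + 64787 + 52073 + 110911 + 80589 + 37776 + 123331 + 144730 + 67653 + 89469 = 1047105

eng_avg=78193, tenure_sum=653523, nyc_sum=1047105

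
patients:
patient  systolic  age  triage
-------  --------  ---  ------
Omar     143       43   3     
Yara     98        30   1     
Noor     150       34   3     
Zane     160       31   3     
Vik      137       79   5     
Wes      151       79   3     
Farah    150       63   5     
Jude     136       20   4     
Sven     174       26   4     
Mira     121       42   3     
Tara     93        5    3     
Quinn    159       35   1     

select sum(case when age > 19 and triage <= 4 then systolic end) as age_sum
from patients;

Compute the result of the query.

1292

patient=Omar: ✓ → 143
patient=Yara: ✓ → 98
patient=Noor: ✓ → 150
patient=Zane: ✓ → 160
patient=Vik: ✗
patient=Wes: ✓ → 151
patient=Farah: ✗
patient=Jude: ✓ → 136
patient=Sven: ✓ → 174
patient=Mira: ✓ → 121
patient=Tara: ✗
patient=Quinn: ✓ → 159
age_sum = 143 + 98 + 150 + 160 + 151 + 136 + 174 + 121 + 159 = 1292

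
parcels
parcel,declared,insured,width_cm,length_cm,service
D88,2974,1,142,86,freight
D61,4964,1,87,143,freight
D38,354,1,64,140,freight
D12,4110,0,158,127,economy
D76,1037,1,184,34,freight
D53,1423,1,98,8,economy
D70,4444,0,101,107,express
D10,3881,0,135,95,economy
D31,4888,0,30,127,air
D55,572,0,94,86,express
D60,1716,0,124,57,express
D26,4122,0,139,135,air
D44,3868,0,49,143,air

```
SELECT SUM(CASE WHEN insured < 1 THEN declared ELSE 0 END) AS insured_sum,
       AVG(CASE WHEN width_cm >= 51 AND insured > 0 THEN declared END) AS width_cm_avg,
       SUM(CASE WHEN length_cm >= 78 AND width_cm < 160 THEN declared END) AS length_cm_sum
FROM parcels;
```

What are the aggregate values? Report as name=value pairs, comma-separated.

insured_sum=27601, width_cm_avg=2150.4, length_cm_sum=34177

[insured_sum: insured < 1]
parcel=D88: ✗
parcel=D61: ✗
parcel=D38: ✗
parcel=D12: ✓ → 4110
parcel=D76: ✗
parcel=D53: ✗
parcel=D70: ✓ → 4444
parcel=D10: ✓ → 3881
parcel=D31: ✓ → 4888
parcel=D55: ✓ → 572
parcel=D60: ✓ → 1716
parcel=D26: ✓ → 4122
parcel=D44: ✓ → 3868
insured_sum = 4110 + 4444 + 3881 + 4888 + 572 + 1716 + 4122 + 3868 = 27601
—
[width_cm_avg: width_cm >= 51 AND insured > 0]
parcel=D88: ✓ → 2974
parcel=D61: ✓ → 4964
parcel=D38: ✓ → 354
parcel=D12: ✗
parcel=D76: ✓ → 1037
parcel=D53: ✓ → 1423
parcel=D70: ✗
parcel=D10: ✗
parcel=D31: ✗
parcel=D55: ✗
parcel=D60: ✗
parcel=D26: ✗
parcel=D44: ✗
width_cm_avg = (2974 + 4964 + 354 + 1037 + 1423) / 5 = 2150.4
—
[length_cm_sum: length_cm >= 78 AND width_cm < 160]
parcel=D88: ✓ → 2974
parcel=D61: ✓ → 4964
parcel=D38: ✓ → 354
parcel=D12: ✓ → 4110
parcel=D76: ✗
parcel=D53: ✗
parcel=D70: ✓ → 4444
parcel=D10: ✓ → 3881
parcel=D31: ✓ → 4888
parcel=D55: ✓ → 572
parcel=D60: ✗
parcel=D26: ✓ → 4122
parcel=D44: ✓ → 3868
length_cm_sum = 2974 + 4964 + 354 + 4110 + 4444 + 3881 + 4888 + 572 + 4122 + 3868 = 34177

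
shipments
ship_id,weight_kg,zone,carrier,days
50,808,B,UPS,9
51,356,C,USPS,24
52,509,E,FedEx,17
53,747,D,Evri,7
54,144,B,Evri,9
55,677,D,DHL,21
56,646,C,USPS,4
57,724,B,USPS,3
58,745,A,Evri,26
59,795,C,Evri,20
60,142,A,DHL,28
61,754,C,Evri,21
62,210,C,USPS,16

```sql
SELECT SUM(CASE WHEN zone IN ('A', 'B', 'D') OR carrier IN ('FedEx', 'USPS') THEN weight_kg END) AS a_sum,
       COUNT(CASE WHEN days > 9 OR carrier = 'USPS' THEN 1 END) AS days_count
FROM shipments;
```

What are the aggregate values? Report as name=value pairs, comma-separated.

a_sum=5708, days_count=10

[a_sum: zone IN ('A', 'B', 'D') OR carrier IN ('FedEx', 'USPS')]
ship_id=50: ✓ → 808
ship_id=51: ✓ → 356
ship_id=52: ✓ → 509
ship_id=53: ✓ → 747
ship_id=54: ✓ → 144
ship_id=55: ✓ → 677
ship_id=56: ✓ → 646
ship_id=57: ✓ → 724
ship_id=58: ✓ → 745
ship_id=59: ✗
ship_id=60: ✓ → 142
ship_id=61: ✗
ship_id=62: ✓ → 210
a_sum = 808 + 356 + 509 + 747 + 144 + 677 + 646 + 724 + 745 + 142 + 210 = 5708
—
[days_count: days > 9 OR carrier = 'USPS']
ship_id=50: ✗
ship_id=51: ✓ → 1
ship_id=52: ✓ → 1
ship_id=53: ✗
ship_id=54: ✗
ship_id=55: ✓ → 1
ship_id=56: ✓ → 1
ship_id=57: ✓ → 1
ship_id=58: ✓ → 1
ship_id=59: ✓ → 1
ship_id=60: ✓ → 1
ship_id=61: ✓ → 1
ship_id=62: ✓ → 1
days_count = COUNT(1, 1, 1, 1, 1, 1, 1, 1, 1, 1) = 10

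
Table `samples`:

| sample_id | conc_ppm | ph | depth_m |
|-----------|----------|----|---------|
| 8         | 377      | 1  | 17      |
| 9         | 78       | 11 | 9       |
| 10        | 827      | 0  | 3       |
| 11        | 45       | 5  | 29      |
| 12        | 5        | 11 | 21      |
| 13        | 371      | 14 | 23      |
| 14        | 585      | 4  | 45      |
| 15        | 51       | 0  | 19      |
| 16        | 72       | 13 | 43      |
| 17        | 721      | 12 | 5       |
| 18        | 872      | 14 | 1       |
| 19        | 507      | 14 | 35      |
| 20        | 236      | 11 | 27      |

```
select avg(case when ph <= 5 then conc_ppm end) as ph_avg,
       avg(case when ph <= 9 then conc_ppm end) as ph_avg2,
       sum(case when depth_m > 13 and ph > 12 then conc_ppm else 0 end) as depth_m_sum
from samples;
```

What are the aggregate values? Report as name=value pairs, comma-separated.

[ph_avg: ph <= 5]
sample_id=8: ✓ → 377
sample_id=9: ✗
sample_id=10: ✓ → 827
sample_id=11: ✓ → 45
sample_id=12: ✗
sample_id=13: ✗
sample_id=14: ✓ → 585
sample_id=15: ✓ → 51
sample_id=16: ✗
sample_id=17: ✗
sample_id=18: ✗
sample_id=19: ✗
sample_id=20: ✗
ph_avg = (377 + 827 + 45 + 585 + 51) / 5 = 377
—
[ph_avg2: ph <= 9]
sample_id=8: ✓ → 377
sample_id=9: ✗
sample_id=10: ✓ → 827
sample_id=11: ✓ → 45
sample_id=12: ✗
sample_id=13: ✗
sample_id=14: ✓ → 585
sample_id=15: ✓ → 51
sample_id=16: ✗
sample_id=17: ✗
sample_id=18: ✗
sample_id=19: ✗
sample_id=20: ✗
ph_avg2 = (377 + 827 + 45 + 585 + 51) / 5 = 377
—
[depth_m_sum: depth_m > 13 and ph > 12]
sample_id=8: ✗
sample_id=9: ✗
sample_id=10: ✗
sample_id=11: ✗
sample_id=12: ✗
sample_id=13: ✓ → 371
sample_id=14: ✗
sample_id=15: ✗
sample_id=16: ✓ → 72
sample_id=17: ✗
sample_id=18: ✗
sample_id=19: ✓ → 507
sample_id=20: ✗
depth_m_sum = 371 + 72 + 507 = 950

ph_avg=377, ph_avg2=377, depth_m_sum=950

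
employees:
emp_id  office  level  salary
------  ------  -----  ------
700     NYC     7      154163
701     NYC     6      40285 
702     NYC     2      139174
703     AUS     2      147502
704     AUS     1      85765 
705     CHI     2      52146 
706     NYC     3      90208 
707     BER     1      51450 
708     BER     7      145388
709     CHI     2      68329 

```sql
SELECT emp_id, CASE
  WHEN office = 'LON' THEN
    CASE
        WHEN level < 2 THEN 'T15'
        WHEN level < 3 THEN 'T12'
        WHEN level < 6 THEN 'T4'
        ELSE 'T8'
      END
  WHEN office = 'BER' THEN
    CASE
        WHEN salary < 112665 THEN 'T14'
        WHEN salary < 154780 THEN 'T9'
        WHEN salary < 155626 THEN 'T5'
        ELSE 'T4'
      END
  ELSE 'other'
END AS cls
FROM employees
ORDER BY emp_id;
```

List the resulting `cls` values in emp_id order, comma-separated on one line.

other, other, other, other, other, other, other, T14, T9, other

emp_id=700: office='NYC' → outer ELSE → other
emp_id=701: office='NYC' → outer ELSE → other
emp_id=702: office='NYC' → outer ELSE → other
emp_id=703: office='AUS' → outer ELSE → other
emp_id=704: office='AUS' → outer ELSE → other
emp_id=705: office='CHI' → outer ELSE → other
emp_id=706: office='NYC' → outer ELSE → other
emp_id=707: office='BER' → inner[salary < 112665] → T14
emp_id=708: office='BER' → inner[salary < 154780] → T9
emp_id=709: office='CHI' → outer ELSE → other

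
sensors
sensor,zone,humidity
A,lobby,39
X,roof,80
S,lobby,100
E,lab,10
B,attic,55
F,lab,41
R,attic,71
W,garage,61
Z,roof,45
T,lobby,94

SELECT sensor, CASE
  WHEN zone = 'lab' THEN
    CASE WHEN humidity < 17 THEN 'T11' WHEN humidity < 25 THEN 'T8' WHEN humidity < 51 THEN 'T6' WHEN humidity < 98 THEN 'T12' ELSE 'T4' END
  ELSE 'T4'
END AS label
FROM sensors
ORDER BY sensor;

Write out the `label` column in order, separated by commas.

T4, T4, T11, T6, T4, T4, T4, T4, T4, T4

sensor=A: zone='lobby' → outer ELSE → T4
sensor=B: zone='attic' → outer ELSE → T4
sensor=E: zone='lab' → inner[humidity < 17] → T11
sensor=F: zone='lab' → inner[humidity < 51] → T6
sensor=R: zone='attic' → outer ELSE → T4
sensor=S: zone='lobby' → outer ELSE → T4
sensor=T: zone='lobby' → outer ELSE → T4
sensor=W: zone='garage' → outer ELSE → T4
sensor=X: zone='roof' → outer ELSE → T4
sensor=Z: zone='roof' → outer ELSE → T4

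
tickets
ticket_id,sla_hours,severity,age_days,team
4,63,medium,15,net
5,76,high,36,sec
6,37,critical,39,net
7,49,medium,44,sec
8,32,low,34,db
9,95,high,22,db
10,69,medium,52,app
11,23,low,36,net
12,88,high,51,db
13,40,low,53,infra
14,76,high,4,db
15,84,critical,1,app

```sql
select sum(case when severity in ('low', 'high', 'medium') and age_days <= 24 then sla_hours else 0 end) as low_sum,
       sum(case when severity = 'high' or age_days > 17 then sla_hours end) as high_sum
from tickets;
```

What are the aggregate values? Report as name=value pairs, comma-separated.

[low_sum: severity in ('low', 'high', 'medium') and age_days <= 24]
ticket_id=4: ✓ → 63
ticket_id=5: ✗
ticket_id=6: ✗
ticket_id=7: ✗
ticket_id=8: ✗
ticket_id=9: ✓ → 95
ticket_id=10: ✗
ticket_id=11: ✗
ticket_id=12: ✗
ticket_id=13: ✗
ticket_id=14: ✓ → 76
ticket_id=15: ✗
low_sum = 63 + 95 + 76 = 234
—
[high_sum: severity = 'high' or age_days > 17]
ticket_id=4: ✗
ticket_id=5: ✓ → 76
ticket_id=6: ✓ → 37
ticket_id=7: ✓ → 49
ticket_id=8: ✓ → 32
ticket_id=9: ✓ → 95
ticket_id=10: ✓ → 69
ticket_id=11: ✓ → 23
ticket_id=12: ✓ → 88
ticket_id=13: ✓ → 40
ticket_id=14: ✓ → 76
ticket_id=15: ✗
high_sum = 76 + 37 + 49 + 32 + 95 + 69 + 23 + 88 + 40 + 76 = 585

low_sum=234, high_sum=585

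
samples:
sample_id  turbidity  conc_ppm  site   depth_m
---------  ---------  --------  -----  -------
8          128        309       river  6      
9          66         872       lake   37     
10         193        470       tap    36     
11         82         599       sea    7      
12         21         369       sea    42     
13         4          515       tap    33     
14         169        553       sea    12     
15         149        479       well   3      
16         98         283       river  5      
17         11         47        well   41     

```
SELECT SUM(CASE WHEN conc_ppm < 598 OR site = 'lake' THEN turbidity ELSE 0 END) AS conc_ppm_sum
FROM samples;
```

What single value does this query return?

sample_id=8: ✓ → 128
sample_id=9: ✓ → 66
sample_id=10: ✓ → 193
sample_id=11: ✗
sample_id=12: ✓ → 21
sample_id=13: ✓ → 4
sample_id=14: ✓ → 169
sample_id=15: ✓ → 149
sample_id=16: ✓ → 98
sample_id=17: ✓ → 11
conc_ppm_sum = 128 + 66 + 193 + 21 + 4 + 169 + 149 + 98 + 11 = 839

839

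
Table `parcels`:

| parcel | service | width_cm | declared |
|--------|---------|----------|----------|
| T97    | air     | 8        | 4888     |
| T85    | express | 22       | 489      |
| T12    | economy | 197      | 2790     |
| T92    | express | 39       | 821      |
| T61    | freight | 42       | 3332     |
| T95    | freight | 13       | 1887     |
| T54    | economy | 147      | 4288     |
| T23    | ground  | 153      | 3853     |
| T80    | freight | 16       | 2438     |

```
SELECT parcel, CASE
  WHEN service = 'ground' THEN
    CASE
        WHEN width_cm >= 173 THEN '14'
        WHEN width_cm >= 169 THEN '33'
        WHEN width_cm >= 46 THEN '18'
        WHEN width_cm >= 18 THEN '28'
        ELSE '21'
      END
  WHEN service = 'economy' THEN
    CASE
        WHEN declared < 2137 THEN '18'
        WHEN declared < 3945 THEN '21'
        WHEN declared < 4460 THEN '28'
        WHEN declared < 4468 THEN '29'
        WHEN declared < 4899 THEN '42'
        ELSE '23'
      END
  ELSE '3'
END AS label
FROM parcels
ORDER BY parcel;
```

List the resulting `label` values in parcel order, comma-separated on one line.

parcel=T12: service='economy' → inner[declared < 3945] → 21
parcel=T23: service='ground' → inner[width_cm >= 46] → 18
parcel=T54: service='economy' → inner[declared < 4460] → 28
parcel=T61: service='freight' → outer ELSE → 3
parcel=T80: service='freight' → outer ELSE → 3
parcel=T85: service='express' → outer ELSE → 3
parcel=T92: service='express' → outer ELSE → 3
parcel=T95: service='freight' → outer ELSE → 3
parcel=T97: service='air' → outer ELSE → 3

21, 18, 28, 3, 3, 3, 3, 3, 3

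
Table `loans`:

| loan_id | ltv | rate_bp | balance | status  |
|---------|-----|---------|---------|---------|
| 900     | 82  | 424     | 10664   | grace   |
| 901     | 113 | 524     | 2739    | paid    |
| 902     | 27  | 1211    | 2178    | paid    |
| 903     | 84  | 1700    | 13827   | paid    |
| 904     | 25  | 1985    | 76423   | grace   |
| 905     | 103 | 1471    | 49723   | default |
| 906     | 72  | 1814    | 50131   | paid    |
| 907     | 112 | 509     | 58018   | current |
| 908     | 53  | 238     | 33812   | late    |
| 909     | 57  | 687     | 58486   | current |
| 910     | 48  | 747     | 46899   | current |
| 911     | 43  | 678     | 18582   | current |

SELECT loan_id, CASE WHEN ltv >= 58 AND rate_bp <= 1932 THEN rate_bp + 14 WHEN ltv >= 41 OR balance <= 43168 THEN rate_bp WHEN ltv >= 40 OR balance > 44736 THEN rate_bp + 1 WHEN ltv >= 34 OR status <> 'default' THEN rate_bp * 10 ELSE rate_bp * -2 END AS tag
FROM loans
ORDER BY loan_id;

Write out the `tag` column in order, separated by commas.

loan_id=900: ltv >= 58 AND rate_bp <= 1932 → 438
loan_id=901: ltv >= 58 AND rate_bp <= 1932 → 538
loan_id=902: ltv >= 41 OR balance <= 43168 → 1211
loan_id=903: ltv >= 58 AND rate_bp <= 1932 → 1714
loan_id=904: ltv >= 40 OR balance > 44736 → 1986
loan_id=905: ltv >= 58 AND rate_bp <= 1932 → 1485
loan_id=906: ltv >= 58 AND rate_bp <= 1932 → 1828
loan_id=907: ltv >= 58 AND rate_bp <= 1932 → 523
loan_id=908: ltv >= 41 OR balance <= 43168 → 238
loan_id=909: ltv >= 41 OR balance <= 43168 → 687
loan_id=910: ltv >= 41 OR balance <= 43168 → 747
loan_id=911: ltv >= 41 OR balance <= 43168 → 678

438, 538, 1211, 1714, 1986, 1485, 1828, 523, 238, 687, 747, 678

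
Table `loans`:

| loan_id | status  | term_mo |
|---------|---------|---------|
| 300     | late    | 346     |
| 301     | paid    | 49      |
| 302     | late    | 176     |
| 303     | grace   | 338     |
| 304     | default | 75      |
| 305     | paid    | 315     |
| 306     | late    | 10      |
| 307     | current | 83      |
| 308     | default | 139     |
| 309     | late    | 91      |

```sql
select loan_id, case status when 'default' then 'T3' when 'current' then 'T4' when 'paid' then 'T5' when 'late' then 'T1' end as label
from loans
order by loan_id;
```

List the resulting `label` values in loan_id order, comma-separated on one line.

T1, T5, T1, NULL, T3, T5, T1, T4, T3, T1

loan_id=300: status='late' → T1
loan_id=301: status='paid' → T5
loan_id=302: status='late' → T1
loan_id=303: (no match → NULL) → NULL
loan_id=304: status='default' → T3
loan_id=305: status='paid' → T5
loan_id=306: status='late' → T1
loan_id=307: status='current' → T4
loan_id=308: status='default' → T3
loan_id=309: status='late' → T1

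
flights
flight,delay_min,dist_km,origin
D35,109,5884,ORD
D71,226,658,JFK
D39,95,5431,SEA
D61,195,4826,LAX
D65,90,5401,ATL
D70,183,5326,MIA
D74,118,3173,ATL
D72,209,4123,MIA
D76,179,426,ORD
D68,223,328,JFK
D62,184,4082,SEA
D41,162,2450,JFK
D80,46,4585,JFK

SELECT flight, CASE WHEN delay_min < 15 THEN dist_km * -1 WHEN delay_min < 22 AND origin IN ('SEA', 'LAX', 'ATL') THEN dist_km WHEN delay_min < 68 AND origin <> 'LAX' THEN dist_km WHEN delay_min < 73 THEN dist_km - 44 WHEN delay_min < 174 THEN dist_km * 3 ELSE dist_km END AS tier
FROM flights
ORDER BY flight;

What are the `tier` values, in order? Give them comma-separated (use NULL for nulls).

flight=D35: delay_min < 174 → 17652
flight=D39: delay_min < 174 → 16293
flight=D41: delay_min < 174 → 7350
flight=D61: ELSE → 4826
flight=D62: ELSE → 4082
flight=D65: delay_min < 174 → 16203
flight=D68: ELSE → 328
flight=D70: ELSE → 5326
flight=D71: ELSE → 658
flight=D72: ELSE → 4123
flight=D74: delay_min < 174 → 9519
flight=D76: ELSE → 426
flight=D80: delay_min < 68 AND origin <> 'LAX' → 4585

17652, 16293, 7350, 4826, 4082, 16203, 328, 5326, 658, 4123, 9519, 426, 4585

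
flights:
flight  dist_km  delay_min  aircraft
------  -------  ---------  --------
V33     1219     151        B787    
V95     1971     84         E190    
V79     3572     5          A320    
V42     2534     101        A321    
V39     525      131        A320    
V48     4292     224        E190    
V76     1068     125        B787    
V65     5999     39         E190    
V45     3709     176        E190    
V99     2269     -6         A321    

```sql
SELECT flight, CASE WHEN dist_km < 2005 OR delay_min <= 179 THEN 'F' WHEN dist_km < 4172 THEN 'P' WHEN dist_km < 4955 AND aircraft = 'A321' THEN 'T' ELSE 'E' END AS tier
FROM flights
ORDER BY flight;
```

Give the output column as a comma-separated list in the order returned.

F, F, F, F, E, F, F, F, F, F

flight=V33: dist_km < 2005 OR delay_min <= 179 → F
flight=V39: dist_km < 2005 OR delay_min <= 179 → F
flight=V42: dist_km < 2005 OR delay_min <= 179 → F
flight=V45: dist_km < 2005 OR delay_min <= 179 → F
flight=V48: ELSE → E
flight=V65: dist_km < 2005 OR delay_min <= 179 → F
flight=V76: dist_km < 2005 OR delay_min <= 179 → F
flight=V79: dist_km < 2005 OR delay_min <= 179 → F
flight=V95: dist_km < 2005 OR delay_min <= 179 → F
flight=V99: dist_km < 2005 OR delay_min <= 179 → F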